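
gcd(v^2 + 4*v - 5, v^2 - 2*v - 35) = v + 5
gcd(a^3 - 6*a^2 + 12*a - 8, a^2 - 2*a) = a - 2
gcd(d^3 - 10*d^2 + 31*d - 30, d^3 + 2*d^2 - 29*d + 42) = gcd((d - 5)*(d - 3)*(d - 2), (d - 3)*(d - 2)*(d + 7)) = d^2 - 5*d + 6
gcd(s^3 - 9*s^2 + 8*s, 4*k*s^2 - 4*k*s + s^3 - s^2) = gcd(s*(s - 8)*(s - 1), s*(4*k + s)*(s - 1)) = s^2 - s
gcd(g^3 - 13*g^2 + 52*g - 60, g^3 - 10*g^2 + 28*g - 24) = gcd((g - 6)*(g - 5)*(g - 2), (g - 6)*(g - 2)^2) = g^2 - 8*g + 12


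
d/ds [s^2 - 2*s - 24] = 2*s - 2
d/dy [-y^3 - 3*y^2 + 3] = 3*y*(-y - 2)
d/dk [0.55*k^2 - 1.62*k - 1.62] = 1.1*k - 1.62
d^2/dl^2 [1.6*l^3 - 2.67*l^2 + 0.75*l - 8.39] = 9.6*l - 5.34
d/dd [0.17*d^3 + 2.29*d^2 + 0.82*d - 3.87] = 0.51*d^2 + 4.58*d + 0.82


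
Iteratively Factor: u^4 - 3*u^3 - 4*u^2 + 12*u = (u + 2)*(u^3 - 5*u^2 + 6*u) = (u - 3)*(u + 2)*(u^2 - 2*u) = (u - 3)*(u - 2)*(u + 2)*(u)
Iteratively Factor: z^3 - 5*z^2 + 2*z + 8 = (z - 4)*(z^2 - z - 2) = (z - 4)*(z + 1)*(z - 2)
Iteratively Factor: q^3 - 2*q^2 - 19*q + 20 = (q - 5)*(q^2 + 3*q - 4) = (q - 5)*(q - 1)*(q + 4)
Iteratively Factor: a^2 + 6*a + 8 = (a + 2)*(a + 4)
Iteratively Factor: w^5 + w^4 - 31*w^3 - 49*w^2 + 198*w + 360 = (w + 3)*(w^4 - 2*w^3 - 25*w^2 + 26*w + 120) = (w - 5)*(w + 3)*(w^3 + 3*w^2 - 10*w - 24) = (w - 5)*(w + 3)*(w + 4)*(w^2 - w - 6) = (w - 5)*(w - 3)*(w + 3)*(w + 4)*(w + 2)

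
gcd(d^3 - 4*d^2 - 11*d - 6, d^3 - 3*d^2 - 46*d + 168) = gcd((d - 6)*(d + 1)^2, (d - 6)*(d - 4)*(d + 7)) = d - 6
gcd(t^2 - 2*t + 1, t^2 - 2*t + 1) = t^2 - 2*t + 1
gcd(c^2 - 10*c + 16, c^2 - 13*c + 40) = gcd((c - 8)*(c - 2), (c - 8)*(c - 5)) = c - 8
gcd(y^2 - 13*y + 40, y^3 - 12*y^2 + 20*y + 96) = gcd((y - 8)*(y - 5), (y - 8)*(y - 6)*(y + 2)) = y - 8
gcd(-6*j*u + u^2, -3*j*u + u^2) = u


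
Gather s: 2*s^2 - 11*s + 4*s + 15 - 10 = 2*s^2 - 7*s + 5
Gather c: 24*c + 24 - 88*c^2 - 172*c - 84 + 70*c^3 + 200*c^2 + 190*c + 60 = 70*c^3 + 112*c^2 + 42*c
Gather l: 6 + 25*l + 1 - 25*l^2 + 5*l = -25*l^2 + 30*l + 7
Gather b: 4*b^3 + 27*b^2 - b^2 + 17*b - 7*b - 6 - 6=4*b^3 + 26*b^2 + 10*b - 12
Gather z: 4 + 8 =12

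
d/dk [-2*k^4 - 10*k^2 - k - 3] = -8*k^3 - 20*k - 1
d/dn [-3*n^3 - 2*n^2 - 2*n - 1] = -9*n^2 - 4*n - 2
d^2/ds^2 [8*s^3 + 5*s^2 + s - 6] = 48*s + 10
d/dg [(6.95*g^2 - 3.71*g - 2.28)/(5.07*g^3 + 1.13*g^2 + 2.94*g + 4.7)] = (-35.2365*g^4 + 37.6194*g^3 + 59.3041*g^2 + 70.4828*g - 10.7338)/(25.7049*g^6 + 11.4582*g^5 + 31.0885*g^4 + 54.3024*g^3 + 19.2656*g^2 + 27.636*g + 22.09)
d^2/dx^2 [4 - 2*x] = 0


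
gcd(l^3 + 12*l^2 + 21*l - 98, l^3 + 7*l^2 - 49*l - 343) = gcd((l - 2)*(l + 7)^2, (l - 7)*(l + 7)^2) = l^2 + 14*l + 49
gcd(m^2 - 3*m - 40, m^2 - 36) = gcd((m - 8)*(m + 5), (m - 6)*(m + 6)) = 1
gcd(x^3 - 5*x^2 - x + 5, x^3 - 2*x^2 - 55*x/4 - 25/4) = x - 5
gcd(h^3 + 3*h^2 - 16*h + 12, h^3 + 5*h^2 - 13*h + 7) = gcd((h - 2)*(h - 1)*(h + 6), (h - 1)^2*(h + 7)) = h - 1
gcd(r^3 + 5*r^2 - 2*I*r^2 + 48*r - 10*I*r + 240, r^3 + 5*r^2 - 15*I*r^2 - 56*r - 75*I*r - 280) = r^2 + r*(5 - 8*I) - 40*I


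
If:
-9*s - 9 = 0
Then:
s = -1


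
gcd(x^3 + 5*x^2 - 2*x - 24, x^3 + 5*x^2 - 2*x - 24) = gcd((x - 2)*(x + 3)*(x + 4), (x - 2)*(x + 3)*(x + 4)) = x^3 + 5*x^2 - 2*x - 24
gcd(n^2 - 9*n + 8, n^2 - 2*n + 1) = n - 1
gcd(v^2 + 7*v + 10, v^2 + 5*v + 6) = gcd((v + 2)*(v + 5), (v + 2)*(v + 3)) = v + 2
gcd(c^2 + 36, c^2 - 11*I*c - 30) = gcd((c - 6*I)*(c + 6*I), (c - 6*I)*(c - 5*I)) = c - 6*I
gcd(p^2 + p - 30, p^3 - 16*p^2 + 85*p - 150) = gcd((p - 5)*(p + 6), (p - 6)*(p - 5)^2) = p - 5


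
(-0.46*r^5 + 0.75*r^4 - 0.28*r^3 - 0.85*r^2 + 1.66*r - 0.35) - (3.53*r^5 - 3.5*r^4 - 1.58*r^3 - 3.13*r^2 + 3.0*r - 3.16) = -3.99*r^5 + 4.25*r^4 + 1.3*r^3 + 2.28*r^2 - 1.34*r + 2.81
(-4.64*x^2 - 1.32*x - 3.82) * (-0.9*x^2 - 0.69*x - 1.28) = 4.176*x^4 + 4.3896*x^3 + 10.288*x^2 + 4.3254*x + 4.8896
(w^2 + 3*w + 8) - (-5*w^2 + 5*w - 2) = 6*w^2 - 2*w + 10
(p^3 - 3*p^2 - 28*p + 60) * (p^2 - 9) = p^5 - 3*p^4 - 37*p^3 + 87*p^2 + 252*p - 540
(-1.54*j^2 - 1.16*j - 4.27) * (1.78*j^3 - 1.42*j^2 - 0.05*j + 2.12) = -2.7412*j^5 + 0.122*j^4 - 5.8764*j^3 + 2.8566*j^2 - 2.2457*j - 9.0524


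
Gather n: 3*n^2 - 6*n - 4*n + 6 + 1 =3*n^2 - 10*n + 7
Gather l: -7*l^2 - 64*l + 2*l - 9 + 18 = -7*l^2 - 62*l + 9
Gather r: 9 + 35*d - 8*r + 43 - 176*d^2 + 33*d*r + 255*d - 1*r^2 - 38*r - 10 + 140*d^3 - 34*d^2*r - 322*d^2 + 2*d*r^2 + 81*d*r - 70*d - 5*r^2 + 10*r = 140*d^3 - 498*d^2 + 220*d + r^2*(2*d - 6) + r*(-34*d^2 + 114*d - 36) + 42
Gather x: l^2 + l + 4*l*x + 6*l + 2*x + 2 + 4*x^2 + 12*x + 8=l^2 + 7*l + 4*x^2 + x*(4*l + 14) + 10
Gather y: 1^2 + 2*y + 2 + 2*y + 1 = 4*y + 4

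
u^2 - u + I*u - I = (u - 1)*(u + I)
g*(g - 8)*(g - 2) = g^3 - 10*g^2 + 16*g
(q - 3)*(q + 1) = q^2 - 2*q - 3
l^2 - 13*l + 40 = (l - 8)*(l - 5)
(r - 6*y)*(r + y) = r^2 - 5*r*y - 6*y^2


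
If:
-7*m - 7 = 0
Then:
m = -1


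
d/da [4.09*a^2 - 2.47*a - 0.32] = 8.18*a - 2.47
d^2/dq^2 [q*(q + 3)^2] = 6*q + 12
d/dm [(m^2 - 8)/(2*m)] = 1/2 + 4/m^2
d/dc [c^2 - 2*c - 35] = 2*c - 2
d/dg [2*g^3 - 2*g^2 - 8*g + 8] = 6*g^2 - 4*g - 8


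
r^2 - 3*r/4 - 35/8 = (r - 5/2)*(r + 7/4)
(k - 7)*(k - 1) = k^2 - 8*k + 7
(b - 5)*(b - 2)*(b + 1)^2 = b^4 - 5*b^3 - 3*b^2 + 13*b + 10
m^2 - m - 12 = (m - 4)*(m + 3)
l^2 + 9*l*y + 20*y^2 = (l + 4*y)*(l + 5*y)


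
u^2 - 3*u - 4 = (u - 4)*(u + 1)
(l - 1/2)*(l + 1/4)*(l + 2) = l^3 + 7*l^2/4 - 5*l/8 - 1/4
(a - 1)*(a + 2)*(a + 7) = a^3 + 8*a^2 + 5*a - 14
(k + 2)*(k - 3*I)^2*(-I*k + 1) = -I*k^4 - 5*k^3 - 2*I*k^3 - 10*k^2 + 3*I*k^2 - 9*k + 6*I*k - 18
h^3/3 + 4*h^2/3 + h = h*(h/3 + 1/3)*(h + 3)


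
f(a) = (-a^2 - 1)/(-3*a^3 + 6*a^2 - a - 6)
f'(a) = -2*a/(-3*a^3 + 6*a^2 - a - 6) + (-a^2 - 1)*(9*a^2 - 12*a + 1)/(-3*a^3 + 6*a^2 - a - 6)^2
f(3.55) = 0.20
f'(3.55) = -0.11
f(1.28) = 0.71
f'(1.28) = 0.61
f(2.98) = 0.28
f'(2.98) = -0.19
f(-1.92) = -0.12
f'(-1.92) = -0.08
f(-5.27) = -0.05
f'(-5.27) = -0.01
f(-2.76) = -0.08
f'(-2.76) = -0.03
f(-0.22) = 0.19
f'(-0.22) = -0.22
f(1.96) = 0.65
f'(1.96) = -0.52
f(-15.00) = -0.02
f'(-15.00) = 0.00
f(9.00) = 0.05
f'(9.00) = -0.00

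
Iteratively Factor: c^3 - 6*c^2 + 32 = (c - 4)*(c^2 - 2*c - 8) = (c - 4)*(c + 2)*(c - 4)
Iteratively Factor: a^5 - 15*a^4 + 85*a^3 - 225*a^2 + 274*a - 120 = (a - 2)*(a^4 - 13*a^3 + 59*a^2 - 107*a + 60) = (a - 4)*(a - 2)*(a^3 - 9*a^2 + 23*a - 15) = (a - 4)*(a - 3)*(a - 2)*(a^2 - 6*a + 5) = (a - 5)*(a - 4)*(a - 3)*(a - 2)*(a - 1)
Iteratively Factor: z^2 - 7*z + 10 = (z - 2)*(z - 5)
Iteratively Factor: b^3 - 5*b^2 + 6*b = (b)*(b^2 - 5*b + 6) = b*(b - 3)*(b - 2)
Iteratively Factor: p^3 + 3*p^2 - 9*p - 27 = (p - 3)*(p^2 + 6*p + 9) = (p - 3)*(p + 3)*(p + 3)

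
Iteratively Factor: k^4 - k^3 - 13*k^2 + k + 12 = (k + 3)*(k^3 - 4*k^2 - k + 4) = (k - 1)*(k + 3)*(k^2 - 3*k - 4) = (k - 4)*(k - 1)*(k + 3)*(k + 1)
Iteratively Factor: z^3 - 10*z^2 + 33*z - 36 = (z - 3)*(z^2 - 7*z + 12) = (z - 3)^2*(z - 4)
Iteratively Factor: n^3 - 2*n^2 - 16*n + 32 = (n - 2)*(n^2 - 16) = (n - 2)*(n + 4)*(n - 4)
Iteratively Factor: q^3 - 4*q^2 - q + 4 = (q - 4)*(q^2 - 1) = (q - 4)*(q - 1)*(q + 1)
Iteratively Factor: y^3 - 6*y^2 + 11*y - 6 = (y - 2)*(y^2 - 4*y + 3) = (y - 2)*(y - 1)*(y - 3)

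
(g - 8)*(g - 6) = g^2 - 14*g + 48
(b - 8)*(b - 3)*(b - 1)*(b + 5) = b^4 - 7*b^3 - 25*b^2 + 151*b - 120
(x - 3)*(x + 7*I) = x^2 - 3*x + 7*I*x - 21*I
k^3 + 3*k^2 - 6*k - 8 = (k - 2)*(k + 1)*(k + 4)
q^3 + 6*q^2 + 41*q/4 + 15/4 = (q + 1/2)*(q + 5/2)*(q + 3)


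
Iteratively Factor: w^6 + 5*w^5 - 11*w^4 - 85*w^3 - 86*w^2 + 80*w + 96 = (w + 1)*(w^5 + 4*w^4 - 15*w^3 - 70*w^2 - 16*w + 96) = (w - 4)*(w + 1)*(w^4 + 8*w^3 + 17*w^2 - 2*w - 24) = (w - 4)*(w + 1)*(w + 2)*(w^3 + 6*w^2 + 5*w - 12) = (w - 4)*(w + 1)*(w + 2)*(w + 4)*(w^2 + 2*w - 3) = (w - 4)*(w - 1)*(w + 1)*(w + 2)*(w + 4)*(w + 3)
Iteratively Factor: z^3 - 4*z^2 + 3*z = (z - 1)*(z^2 - 3*z) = (z - 3)*(z - 1)*(z)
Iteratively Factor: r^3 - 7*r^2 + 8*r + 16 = (r + 1)*(r^2 - 8*r + 16) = (r - 4)*(r + 1)*(r - 4)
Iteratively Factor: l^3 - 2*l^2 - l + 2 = (l - 2)*(l^2 - 1) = (l - 2)*(l - 1)*(l + 1)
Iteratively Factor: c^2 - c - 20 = (c - 5)*(c + 4)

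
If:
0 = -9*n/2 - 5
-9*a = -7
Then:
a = 7/9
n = -10/9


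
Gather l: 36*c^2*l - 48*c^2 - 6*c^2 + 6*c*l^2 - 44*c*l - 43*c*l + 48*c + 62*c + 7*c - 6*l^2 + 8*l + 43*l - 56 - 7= -54*c^2 + 117*c + l^2*(6*c - 6) + l*(36*c^2 - 87*c + 51) - 63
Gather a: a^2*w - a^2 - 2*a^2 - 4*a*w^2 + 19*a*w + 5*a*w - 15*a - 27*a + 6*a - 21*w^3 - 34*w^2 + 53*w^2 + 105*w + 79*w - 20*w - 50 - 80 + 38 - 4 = a^2*(w - 3) + a*(-4*w^2 + 24*w - 36) - 21*w^3 + 19*w^2 + 164*w - 96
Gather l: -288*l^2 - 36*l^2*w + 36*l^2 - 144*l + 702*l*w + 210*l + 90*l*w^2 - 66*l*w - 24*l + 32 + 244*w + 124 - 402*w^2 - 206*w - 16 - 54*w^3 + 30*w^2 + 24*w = l^2*(-36*w - 252) + l*(90*w^2 + 636*w + 42) - 54*w^3 - 372*w^2 + 62*w + 140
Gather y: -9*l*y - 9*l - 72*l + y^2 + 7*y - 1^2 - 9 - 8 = -81*l + y^2 + y*(7 - 9*l) - 18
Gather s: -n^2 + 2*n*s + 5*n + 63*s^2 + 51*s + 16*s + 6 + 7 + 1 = -n^2 + 5*n + 63*s^2 + s*(2*n + 67) + 14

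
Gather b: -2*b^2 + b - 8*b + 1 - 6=-2*b^2 - 7*b - 5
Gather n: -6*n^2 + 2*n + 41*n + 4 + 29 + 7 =-6*n^2 + 43*n + 40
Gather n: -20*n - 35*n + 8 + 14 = 22 - 55*n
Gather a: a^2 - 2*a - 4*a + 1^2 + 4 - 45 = a^2 - 6*a - 40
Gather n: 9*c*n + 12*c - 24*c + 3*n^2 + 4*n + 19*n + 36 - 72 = -12*c + 3*n^2 + n*(9*c + 23) - 36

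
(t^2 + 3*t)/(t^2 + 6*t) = (t + 3)/(t + 6)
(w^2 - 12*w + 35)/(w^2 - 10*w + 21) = (w - 5)/(w - 3)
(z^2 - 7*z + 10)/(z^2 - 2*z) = (z - 5)/z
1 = 1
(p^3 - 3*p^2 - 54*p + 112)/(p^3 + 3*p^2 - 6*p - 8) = (p^2 - p - 56)/(p^2 + 5*p + 4)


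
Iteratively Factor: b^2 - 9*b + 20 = (b - 5)*(b - 4)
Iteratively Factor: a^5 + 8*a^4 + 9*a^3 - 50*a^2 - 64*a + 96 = (a + 3)*(a^4 + 5*a^3 - 6*a^2 - 32*a + 32) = (a + 3)*(a + 4)*(a^3 + a^2 - 10*a + 8) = (a - 2)*(a + 3)*(a + 4)*(a^2 + 3*a - 4) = (a - 2)*(a + 3)*(a + 4)^2*(a - 1)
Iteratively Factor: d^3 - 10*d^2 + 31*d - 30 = (d - 2)*(d^2 - 8*d + 15) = (d - 5)*(d - 2)*(d - 3)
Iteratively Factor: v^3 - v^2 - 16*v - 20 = (v + 2)*(v^2 - 3*v - 10) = (v - 5)*(v + 2)*(v + 2)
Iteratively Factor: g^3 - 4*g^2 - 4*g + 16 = (g - 2)*(g^2 - 2*g - 8) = (g - 4)*(g - 2)*(g + 2)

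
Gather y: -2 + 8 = 6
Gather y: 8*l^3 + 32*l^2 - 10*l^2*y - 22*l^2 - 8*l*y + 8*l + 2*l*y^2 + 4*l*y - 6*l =8*l^3 + 10*l^2 + 2*l*y^2 + 2*l + y*(-10*l^2 - 4*l)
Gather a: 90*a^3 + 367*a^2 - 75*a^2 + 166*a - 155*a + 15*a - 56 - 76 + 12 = 90*a^3 + 292*a^2 + 26*a - 120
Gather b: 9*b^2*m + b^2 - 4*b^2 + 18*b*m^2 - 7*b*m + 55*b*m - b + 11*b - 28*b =b^2*(9*m - 3) + b*(18*m^2 + 48*m - 18)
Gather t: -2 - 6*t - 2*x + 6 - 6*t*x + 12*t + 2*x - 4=t*(6 - 6*x)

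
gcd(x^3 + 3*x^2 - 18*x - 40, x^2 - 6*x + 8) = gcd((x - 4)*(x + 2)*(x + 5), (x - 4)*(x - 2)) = x - 4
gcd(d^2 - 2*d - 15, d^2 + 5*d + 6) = d + 3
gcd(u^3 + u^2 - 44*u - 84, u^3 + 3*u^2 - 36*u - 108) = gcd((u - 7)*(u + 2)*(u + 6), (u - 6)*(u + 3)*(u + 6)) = u + 6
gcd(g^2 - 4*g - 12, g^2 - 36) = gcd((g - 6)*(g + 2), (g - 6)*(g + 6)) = g - 6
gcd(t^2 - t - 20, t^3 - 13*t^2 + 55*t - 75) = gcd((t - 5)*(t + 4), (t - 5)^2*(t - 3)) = t - 5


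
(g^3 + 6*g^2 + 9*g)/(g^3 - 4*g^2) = (g^2 + 6*g + 9)/(g*(g - 4))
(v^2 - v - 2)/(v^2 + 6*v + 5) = (v - 2)/(v + 5)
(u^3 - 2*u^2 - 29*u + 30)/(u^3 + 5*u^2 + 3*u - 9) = (u^2 - u - 30)/(u^2 + 6*u + 9)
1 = 1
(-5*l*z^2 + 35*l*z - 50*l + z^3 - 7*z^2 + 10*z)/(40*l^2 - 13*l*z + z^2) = (z^2 - 7*z + 10)/(-8*l + z)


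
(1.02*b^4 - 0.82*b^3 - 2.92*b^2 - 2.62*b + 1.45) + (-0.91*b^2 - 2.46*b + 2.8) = 1.02*b^4 - 0.82*b^3 - 3.83*b^2 - 5.08*b + 4.25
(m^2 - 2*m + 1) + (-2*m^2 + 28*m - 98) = -m^2 + 26*m - 97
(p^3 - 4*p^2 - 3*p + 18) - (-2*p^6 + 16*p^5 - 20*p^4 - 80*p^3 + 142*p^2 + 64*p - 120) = 2*p^6 - 16*p^5 + 20*p^4 + 81*p^3 - 146*p^2 - 67*p + 138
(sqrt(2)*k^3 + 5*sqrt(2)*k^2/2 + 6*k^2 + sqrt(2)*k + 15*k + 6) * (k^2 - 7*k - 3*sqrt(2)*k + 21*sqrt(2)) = sqrt(2)*k^5 - 9*sqrt(2)*k^4/2 - 69*sqrt(2)*k^3/2 + 74*sqrt(2)*k^2 + 297*sqrt(2)*k + 126*sqrt(2)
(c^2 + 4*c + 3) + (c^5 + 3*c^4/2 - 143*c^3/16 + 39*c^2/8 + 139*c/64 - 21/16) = c^5 + 3*c^4/2 - 143*c^3/16 + 47*c^2/8 + 395*c/64 + 27/16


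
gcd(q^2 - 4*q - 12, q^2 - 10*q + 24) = q - 6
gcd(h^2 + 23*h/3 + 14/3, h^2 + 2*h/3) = h + 2/3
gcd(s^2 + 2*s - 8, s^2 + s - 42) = 1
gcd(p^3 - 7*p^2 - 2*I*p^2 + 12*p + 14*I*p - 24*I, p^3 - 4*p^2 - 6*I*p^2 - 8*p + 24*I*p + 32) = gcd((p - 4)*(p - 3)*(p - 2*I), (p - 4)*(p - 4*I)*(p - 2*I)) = p^2 + p*(-4 - 2*I) + 8*I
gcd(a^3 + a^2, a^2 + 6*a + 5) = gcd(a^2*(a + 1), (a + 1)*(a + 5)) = a + 1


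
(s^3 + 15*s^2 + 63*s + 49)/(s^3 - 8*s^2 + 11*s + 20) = (s^2 + 14*s + 49)/(s^2 - 9*s + 20)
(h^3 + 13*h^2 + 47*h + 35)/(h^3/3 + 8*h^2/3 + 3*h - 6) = 3*(h^3 + 13*h^2 + 47*h + 35)/(h^3 + 8*h^2 + 9*h - 18)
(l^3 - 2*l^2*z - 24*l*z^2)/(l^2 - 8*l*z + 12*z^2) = l*(-l - 4*z)/(-l + 2*z)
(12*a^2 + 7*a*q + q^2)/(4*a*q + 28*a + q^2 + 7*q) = (3*a + q)/(q + 7)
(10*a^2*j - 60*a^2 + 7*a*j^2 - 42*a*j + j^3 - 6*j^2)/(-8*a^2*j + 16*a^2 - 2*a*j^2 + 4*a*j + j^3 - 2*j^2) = (-5*a*j + 30*a - j^2 + 6*j)/(4*a*j - 8*a - j^2 + 2*j)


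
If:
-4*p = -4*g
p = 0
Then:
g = 0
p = 0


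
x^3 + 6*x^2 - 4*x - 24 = (x - 2)*(x + 2)*(x + 6)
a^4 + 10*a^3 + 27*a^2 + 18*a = a*(a + 1)*(a + 3)*(a + 6)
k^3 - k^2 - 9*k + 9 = (k - 3)*(k - 1)*(k + 3)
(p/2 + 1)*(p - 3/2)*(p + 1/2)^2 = p^4/2 + 3*p^3/4 - 9*p^2/8 - 23*p/16 - 3/8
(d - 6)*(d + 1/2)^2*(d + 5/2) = d^4 - 5*d^3/2 - 73*d^2/4 - 127*d/8 - 15/4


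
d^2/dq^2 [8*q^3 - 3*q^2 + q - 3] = 48*q - 6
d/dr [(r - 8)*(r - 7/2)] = 2*r - 23/2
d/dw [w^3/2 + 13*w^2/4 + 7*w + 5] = 3*w^2/2 + 13*w/2 + 7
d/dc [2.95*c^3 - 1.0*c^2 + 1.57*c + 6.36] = 8.85*c^2 - 2.0*c + 1.57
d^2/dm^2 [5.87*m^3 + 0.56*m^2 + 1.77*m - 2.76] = 35.22*m + 1.12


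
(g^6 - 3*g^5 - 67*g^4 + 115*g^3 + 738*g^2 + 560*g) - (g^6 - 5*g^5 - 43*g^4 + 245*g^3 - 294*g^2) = 2*g^5 - 24*g^4 - 130*g^3 + 1032*g^2 + 560*g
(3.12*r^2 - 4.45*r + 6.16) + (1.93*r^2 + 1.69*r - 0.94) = 5.05*r^2 - 2.76*r + 5.22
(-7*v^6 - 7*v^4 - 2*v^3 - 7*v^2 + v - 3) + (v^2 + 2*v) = -7*v^6 - 7*v^4 - 2*v^3 - 6*v^2 + 3*v - 3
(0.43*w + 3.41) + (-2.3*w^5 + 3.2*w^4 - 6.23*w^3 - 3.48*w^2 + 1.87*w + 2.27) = -2.3*w^5 + 3.2*w^4 - 6.23*w^3 - 3.48*w^2 + 2.3*w + 5.68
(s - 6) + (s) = 2*s - 6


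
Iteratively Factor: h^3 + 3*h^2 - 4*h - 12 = (h + 2)*(h^2 + h - 6) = (h - 2)*(h + 2)*(h + 3)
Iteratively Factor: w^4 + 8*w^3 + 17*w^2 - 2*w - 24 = (w + 2)*(w^3 + 6*w^2 + 5*w - 12) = (w + 2)*(w + 4)*(w^2 + 2*w - 3) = (w + 2)*(w + 3)*(w + 4)*(w - 1)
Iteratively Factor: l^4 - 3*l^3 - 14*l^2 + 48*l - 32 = (l - 1)*(l^3 - 2*l^2 - 16*l + 32) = (l - 1)*(l + 4)*(l^2 - 6*l + 8) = (l - 4)*(l - 1)*(l + 4)*(l - 2)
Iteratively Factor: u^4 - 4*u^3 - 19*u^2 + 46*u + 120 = (u - 4)*(u^3 - 19*u - 30) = (u - 4)*(u + 3)*(u^2 - 3*u - 10) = (u - 5)*(u - 4)*(u + 3)*(u + 2)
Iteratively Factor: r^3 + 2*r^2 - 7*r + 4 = (r - 1)*(r^2 + 3*r - 4) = (r - 1)*(r + 4)*(r - 1)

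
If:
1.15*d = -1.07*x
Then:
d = -0.930434782608696*x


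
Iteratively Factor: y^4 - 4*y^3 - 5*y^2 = (y)*(y^3 - 4*y^2 - 5*y) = y^2*(y^2 - 4*y - 5) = y^2*(y + 1)*(y - 5)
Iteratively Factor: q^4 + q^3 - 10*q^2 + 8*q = (q)*(q^3 + q^2 - 10*q + 8) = q*(q - 2)*(q^2 + 3*q - 4) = q*(q - 2)*(q - 1)*(q + 4)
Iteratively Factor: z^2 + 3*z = (z)*(z + 3)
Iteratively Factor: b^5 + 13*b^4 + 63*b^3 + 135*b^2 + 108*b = (b + 3)*(b^4 + 10*b^3 + 33*b^2 + 36*b) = b*(b + 3)*(b^3 + 10*b^2 + 33*b + 36) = b*(b + 3)*(b + 4)*(b^2 + 6*b + 9) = b*(b + 3)^2*(b + 4)*(b + 3)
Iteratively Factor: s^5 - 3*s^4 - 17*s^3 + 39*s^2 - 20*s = (s - 1)*(s^4 - 2*s^3 - 19*s^2 + 20*s) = (s - 1)^2*(s^3 - s^2 - 20*s) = s*(s - 1)^2*(s^2 - s - 20) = s*(s - 5)*(s - 1)^2*(s + 4)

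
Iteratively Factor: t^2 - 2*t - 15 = (t + 3)*(t - 5)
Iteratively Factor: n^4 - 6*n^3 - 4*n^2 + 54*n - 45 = (n - 1)*(n^3 - 5*n^2 - 9*n + 45) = (n - 5)*(n - 1)*(n^2 - 9) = (n - 5)*(n - 3)*(n - 1)*(n + 3)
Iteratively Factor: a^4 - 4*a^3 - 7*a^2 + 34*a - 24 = (a - 4)*(a^3 - 7*a + 6) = (a - 4)*(a - 1)*(a^2 + a - 6) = (a - 4)*(a - 1)*(a + 3)*(a - 2)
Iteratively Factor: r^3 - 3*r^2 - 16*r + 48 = (r - 4)*(r^2 + r - 12) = (r - 4)*(r - 3)*(r + 4)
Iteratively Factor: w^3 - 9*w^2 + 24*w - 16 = (w - 4)*(w^2 - 5*w + 4) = (w - 4)*(w - 1)*(w - 4)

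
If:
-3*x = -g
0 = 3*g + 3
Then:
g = -1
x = -1/3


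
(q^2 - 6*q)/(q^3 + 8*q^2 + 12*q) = (q - 6)/(q^2 + 8*q + 12)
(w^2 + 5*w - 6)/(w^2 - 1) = (w + 6)/(w + 1)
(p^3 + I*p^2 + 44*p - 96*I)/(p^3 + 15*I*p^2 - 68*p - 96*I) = (p^2 - 7*I*p - 12)/(p^2 + 7*I*p - 12)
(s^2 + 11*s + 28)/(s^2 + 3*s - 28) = (s + 4)/(s - 4)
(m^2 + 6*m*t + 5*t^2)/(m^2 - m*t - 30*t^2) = (-m - t)/(-m + 6*t)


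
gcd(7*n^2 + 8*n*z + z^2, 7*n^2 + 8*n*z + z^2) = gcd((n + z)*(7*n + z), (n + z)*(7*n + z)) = 7*n^2 + 8*n*z + z^2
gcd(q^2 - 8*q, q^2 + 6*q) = q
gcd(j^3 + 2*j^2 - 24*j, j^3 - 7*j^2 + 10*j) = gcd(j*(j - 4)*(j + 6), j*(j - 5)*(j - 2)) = j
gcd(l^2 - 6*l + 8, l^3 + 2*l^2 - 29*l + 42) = l - 2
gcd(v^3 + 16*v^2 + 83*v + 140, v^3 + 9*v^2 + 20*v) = v^2 + 9*v + 20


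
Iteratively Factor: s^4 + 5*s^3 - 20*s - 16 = (s + 2)*(s^3 + 3*s^2 - 6*s - 8) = (s + 1)*(s + 2)*(s^2 + 2*s - 8) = (s + 1)*(s + 2)*(s + 4)*(s - 2)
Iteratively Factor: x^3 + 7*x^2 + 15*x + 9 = (x + 1)*(x^2 + 6*x + 9) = (x + 1)*(x + 3)*(x + 3)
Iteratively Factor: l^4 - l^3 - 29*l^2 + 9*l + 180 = (l + 3)*(l^3 - 4*l^2 - 17*l + 60) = (l - 3)*(l + 3)*(l^2 - l - 20) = (l - 5)*(l - 3)*(l + 3)*(l + 4)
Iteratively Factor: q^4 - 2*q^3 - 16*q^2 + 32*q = (q - 2)*(q^3 - 16*q) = (q - 4)*(q - 2)*(q^2 + 4*q) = (q - 4)*(q - 2)*(q + 4)*(q)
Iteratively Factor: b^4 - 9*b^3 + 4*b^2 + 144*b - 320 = (b - 5)*(b^3 - 4*b^2 - 16*b + 64) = (b - 5)*(b - 4)*(b^2 - 16) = (b - 5)*(b - 4)*(b + 4)*(b - 4)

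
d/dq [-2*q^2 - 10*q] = -4*q - 10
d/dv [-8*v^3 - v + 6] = -24*v^2 - 1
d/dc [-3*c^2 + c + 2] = 1 - 6*c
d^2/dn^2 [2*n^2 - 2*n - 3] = 4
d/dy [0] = 0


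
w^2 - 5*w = w*(w - 5)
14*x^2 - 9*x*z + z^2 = (-7*x + z)*(-2*x + z)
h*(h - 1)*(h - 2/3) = h^3 - 5*h^2/3 + 2*h/3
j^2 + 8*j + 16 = (j + 4)^2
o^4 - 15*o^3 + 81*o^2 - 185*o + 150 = (o - 5)^2*(o - 3)*(o - 2)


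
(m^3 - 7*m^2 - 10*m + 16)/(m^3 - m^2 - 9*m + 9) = (m^2 - 6*m - 16)/(m^2 - 9)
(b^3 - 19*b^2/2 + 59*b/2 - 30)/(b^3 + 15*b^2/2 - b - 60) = (b^2 - 7*b + 12)/(b^2 + 10*b + 24)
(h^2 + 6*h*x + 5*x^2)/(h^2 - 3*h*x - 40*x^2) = (-h - x)/(-h + 8*x)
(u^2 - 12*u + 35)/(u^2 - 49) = (u - 5)/(u + 7)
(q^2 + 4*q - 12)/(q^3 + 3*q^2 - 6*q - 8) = (q + 6)/(q^2 + 5*q + 4)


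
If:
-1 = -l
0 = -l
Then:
No Solution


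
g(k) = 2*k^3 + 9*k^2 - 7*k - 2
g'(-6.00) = 101.00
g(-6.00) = -68.00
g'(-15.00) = 1073.00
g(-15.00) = -4622.00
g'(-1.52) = -20.50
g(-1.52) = 22.41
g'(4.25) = 177.88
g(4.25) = 284.34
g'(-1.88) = -19.63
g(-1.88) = 29.68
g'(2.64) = 82.34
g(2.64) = 79.05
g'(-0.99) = -18.94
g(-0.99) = 11.81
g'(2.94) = 97.78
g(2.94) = 106.04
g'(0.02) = -6.64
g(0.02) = -2.14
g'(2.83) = 91.99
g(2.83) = 95.60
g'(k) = 6*k^2 + 18*k - 7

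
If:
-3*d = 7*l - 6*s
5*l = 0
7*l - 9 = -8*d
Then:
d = 9/8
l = 0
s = 9/16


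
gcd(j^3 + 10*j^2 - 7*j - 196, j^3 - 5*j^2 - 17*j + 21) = 1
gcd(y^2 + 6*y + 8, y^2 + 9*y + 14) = y + 2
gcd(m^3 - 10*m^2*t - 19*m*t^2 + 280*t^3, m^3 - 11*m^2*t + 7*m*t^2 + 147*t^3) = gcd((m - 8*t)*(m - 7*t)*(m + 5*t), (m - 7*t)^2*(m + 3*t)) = -m + 7*t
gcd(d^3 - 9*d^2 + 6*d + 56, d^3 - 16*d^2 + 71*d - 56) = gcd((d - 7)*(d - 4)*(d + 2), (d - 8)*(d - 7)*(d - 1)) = d - 7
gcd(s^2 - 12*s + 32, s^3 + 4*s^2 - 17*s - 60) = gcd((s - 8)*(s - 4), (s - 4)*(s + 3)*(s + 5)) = s - 4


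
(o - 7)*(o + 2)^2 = o^3 - 3*o^2 - 24*o - 28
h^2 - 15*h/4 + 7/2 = (h - 2)*(h - 7/4)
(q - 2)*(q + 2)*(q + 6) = q^3 + 6*q^2 - 4*q - 24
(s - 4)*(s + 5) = s^2 + s - 20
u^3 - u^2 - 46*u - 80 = (u - 8)*(u + 2)*(u + 5)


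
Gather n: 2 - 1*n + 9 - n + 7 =18 - 2*n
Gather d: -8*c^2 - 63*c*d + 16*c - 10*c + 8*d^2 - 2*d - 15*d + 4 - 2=-8*c^2 + 6*c + 8*d^2 + d*(-63*c - 17) + 2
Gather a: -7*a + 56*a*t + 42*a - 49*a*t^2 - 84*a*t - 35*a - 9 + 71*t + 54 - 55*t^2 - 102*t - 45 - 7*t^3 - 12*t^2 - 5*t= a*(-49*t^2 - 28*t) - 7*t^3 - 67*t^2 - 36*t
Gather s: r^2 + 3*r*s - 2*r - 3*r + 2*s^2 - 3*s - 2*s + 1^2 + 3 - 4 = r^2 - 5*r + 2*s^2 + s*(3*r - 5)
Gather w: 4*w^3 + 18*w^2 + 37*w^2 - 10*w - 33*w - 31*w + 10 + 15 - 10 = 4*w^3 + 55*w^2 - 74*w + 15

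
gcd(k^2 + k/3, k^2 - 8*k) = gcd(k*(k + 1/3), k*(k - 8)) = k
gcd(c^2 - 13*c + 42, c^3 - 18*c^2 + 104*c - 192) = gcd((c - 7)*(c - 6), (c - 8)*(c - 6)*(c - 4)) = c - 6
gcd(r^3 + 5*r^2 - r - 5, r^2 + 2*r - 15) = r + 5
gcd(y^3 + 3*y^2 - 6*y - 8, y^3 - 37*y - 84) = y + 4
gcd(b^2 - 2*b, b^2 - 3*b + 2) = b - 2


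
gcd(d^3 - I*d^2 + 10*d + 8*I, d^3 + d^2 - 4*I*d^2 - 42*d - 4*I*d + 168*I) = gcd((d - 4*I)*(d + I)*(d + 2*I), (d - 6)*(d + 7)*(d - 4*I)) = d - 4*I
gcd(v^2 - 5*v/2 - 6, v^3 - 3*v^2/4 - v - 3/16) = 1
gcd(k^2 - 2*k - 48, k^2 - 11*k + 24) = k - 8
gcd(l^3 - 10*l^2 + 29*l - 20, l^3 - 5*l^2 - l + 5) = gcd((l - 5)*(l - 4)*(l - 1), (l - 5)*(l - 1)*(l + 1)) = l^2 - 6*l + 5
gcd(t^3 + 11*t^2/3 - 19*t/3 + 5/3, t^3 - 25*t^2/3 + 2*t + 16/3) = t - 1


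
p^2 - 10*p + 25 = (p - 5)^2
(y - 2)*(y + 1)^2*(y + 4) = y^4 + 4*y^3 - 3*y^2 - 14*y - 8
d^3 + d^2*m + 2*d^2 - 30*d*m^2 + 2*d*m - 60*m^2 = (d + 2)*(d - 5*m)*(d + 6*m)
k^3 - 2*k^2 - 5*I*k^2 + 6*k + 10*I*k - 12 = (k - 2)*(k - 6*I)*(k + I)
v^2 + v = v*(v + 1)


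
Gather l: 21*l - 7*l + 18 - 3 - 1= 14*l + 14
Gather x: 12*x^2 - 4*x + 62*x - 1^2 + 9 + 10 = 12*x^2 + 58*x + 18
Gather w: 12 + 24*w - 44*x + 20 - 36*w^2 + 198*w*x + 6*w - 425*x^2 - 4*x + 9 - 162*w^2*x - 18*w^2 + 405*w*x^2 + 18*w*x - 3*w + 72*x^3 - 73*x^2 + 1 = w^2*(-162*x - 54) + w*(405*x^2 + 216*x + 27) + 72*x^3 - 498*x^2 - 48*x + 42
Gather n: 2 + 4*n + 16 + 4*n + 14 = 8*n + 32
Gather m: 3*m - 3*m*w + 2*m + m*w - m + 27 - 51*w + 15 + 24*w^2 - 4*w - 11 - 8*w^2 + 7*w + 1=m*(4 - 2*w) + 16*w^2 - 48*w + 32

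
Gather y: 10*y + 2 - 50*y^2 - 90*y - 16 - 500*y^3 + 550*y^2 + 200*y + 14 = -500*y^3 + 500*y^2 + 120*y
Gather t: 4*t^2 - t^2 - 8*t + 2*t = 3*t^2 - 6*t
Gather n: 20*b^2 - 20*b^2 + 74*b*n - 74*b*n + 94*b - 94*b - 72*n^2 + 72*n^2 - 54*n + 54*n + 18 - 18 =0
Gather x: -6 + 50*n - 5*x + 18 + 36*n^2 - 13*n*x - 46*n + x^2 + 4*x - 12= 36*n^2 + 4*n + x^2 + x*(-13*n - 1)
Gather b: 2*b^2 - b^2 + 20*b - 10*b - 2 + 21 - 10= b^2 + 10*b + 9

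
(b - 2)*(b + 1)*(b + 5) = b^3 + 4*b^2 - 7*b - 10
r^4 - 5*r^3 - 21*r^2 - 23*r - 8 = (r - 8)*(r + 1)^3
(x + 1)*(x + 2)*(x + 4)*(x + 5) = x^4 + 12*x^3 + 49*x^2 + 78*x + 40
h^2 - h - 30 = (h - 6)*(h + 5)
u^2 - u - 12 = (u - 4)*(u + 3)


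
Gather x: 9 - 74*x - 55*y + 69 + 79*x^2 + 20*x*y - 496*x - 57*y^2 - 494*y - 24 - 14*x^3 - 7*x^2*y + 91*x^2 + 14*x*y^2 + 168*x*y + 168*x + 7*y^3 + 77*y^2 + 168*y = -14*x^3 + x^2*(170 - 7*y) + x*(14*y^2 + 188*y - 402) + 7*y^3 + 20*y^2 - 381*y + 54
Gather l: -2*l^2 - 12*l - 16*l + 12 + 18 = -2*l^2 - 28*l + 30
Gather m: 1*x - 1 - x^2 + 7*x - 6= -x^2 + 8*x - 7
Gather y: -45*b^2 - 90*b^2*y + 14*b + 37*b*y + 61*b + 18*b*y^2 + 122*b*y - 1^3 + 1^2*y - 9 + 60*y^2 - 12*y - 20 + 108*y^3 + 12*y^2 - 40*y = -45*b^2 + 75*b + 108*y^3 + y^2*(18*b + 72) + y*(-90*b^2 + 159*b - 51) - 30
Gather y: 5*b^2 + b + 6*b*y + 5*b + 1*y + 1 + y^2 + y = 5*b^2 + 6*b + y^2 + y*(6*b + 2) + 1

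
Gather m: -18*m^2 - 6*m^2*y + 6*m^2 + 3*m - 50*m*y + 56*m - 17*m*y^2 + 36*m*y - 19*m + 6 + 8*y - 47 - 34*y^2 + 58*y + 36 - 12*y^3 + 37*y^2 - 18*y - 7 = m^2*(-6*y - 12) + m*(-17*y^2 - 14*y + 40) - 12*y^3 + 3*y^2 + 48*y - 12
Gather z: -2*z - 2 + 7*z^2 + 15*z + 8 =7*z^2 + 13*z + 6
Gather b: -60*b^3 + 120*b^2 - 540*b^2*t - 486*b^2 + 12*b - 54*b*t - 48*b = -60*b^3 + b^2*(-540*t - 366) + b*(-54*t - 36)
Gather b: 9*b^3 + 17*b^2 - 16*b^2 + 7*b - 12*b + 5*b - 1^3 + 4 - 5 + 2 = 9*b^3 + b^2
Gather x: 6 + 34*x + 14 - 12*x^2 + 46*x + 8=-12*x^2 + 80*x + 28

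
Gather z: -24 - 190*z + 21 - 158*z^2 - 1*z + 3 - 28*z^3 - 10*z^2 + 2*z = -28*z^3 - 168*z^2 - 189*z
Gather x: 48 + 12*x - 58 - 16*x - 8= -4*x - 18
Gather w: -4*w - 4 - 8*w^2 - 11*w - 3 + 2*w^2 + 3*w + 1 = -6*w^2 - 12*w - 6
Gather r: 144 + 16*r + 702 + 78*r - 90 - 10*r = 84*r + 756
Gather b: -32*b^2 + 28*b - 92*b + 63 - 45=-32*b^2 - 64*b + 18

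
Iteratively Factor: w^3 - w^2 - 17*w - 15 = (w - 5)*(w^2 + 4*w + 3) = (w - 5)*(w + 3)*(w + 1)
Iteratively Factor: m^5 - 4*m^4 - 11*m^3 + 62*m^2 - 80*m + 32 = (m - 1)*(m^4 - 3*m^3 - 14*m^2 + 48*m - 32) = (m - 2)*(m - 1)*(m^3 - m^2 - 16*m + 16) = (m - 2)*(m - 1)^2*(m^2 - 16) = (m - 4)*(m - 2)*(m - 1)^2*(m + 4)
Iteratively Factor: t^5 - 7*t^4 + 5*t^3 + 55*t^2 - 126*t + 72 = (t + 3)*(t^4 - 10*t^3 + 35*t^2 - 50*t + 24) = (t - 4)*(t + 3)*(t^3 - 6*t^2 + 11*t - 6) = (t - 4)*(t - 2)*(t + 3)*(t^2 - 4*t + 3) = (t - 4)*(t - 2)*(t - 1)*(t + 3)*(t - 3)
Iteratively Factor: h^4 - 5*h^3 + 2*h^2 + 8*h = (h - 4)*(h^3 - h^2 - 2*h) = (h - 4)*(h - 2)*(h^2 + h) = h*(h - 4)*(h - 2)*(h + 1)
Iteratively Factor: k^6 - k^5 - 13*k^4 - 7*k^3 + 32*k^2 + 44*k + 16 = (k + 2)*(k^5 - 3*k^4 - 7*k^3 + 7*k^2 + 18*k + 8) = (k + 1)*(k + 2)*(k^4 - 4*k^3 - 3*k^2 + 10*k + 8) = (k + 1)^2*(k + 2)*(k^3 - 5*k^2 + 2*k + 8) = (k + 1)^3*(k + 2)*(k^2 - 6*k + 8) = (k - 4)*(k + 1)^3*(k + 2)*(k - 2)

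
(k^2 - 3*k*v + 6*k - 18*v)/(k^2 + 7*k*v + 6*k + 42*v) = (k - 3*v)/(k + 7*v)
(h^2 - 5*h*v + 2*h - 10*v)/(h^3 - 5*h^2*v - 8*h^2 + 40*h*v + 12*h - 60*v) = (h + 2)/(h^2 - 8*h + 12)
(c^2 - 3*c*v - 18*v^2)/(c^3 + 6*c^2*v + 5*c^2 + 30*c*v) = (c^2 - 3*c*v - 18*v^2)/(c*(c^2 + 6*c*v + 5*c + 30*v))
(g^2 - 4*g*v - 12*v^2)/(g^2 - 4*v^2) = (-g + 6*v)/(-g + 2*v)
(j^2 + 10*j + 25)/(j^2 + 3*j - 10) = (j + 5)/(j - 2)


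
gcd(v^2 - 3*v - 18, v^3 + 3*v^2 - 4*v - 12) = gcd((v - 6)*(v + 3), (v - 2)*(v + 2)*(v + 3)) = v + 3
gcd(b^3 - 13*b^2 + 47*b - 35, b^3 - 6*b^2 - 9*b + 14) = b^2 - 8*b + 7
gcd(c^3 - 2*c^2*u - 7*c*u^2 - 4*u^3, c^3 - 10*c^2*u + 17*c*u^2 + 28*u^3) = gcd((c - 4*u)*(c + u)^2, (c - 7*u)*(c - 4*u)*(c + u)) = -c^2 + 3*c*u + 4*u^2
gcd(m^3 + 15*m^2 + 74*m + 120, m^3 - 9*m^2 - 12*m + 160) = m + 4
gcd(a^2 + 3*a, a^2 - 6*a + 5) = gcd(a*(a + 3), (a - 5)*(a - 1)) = 1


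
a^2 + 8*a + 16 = (a + 4)^2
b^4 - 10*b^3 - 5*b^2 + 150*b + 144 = (b - 8)*(b - 6)*(b + 1)*(b + 3)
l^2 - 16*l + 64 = (l - 8)^2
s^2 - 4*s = s*(s - 4)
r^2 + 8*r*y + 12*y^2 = (r + 2*y)*(r + 6*y)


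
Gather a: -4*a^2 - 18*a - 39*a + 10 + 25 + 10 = -4*a^2 - 57*a + 45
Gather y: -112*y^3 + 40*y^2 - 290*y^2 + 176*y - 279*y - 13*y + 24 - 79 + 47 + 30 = -112*y^3 - 250*y^2 - 116*y + 22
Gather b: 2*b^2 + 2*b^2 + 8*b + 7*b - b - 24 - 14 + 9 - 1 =4*b^2 + 14*b - 30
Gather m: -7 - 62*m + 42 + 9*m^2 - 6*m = 9*m^2 - 68*m + 35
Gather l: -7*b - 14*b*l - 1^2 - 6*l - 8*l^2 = -7*b - 8*l^2 + l*(-14*b - 6) - 1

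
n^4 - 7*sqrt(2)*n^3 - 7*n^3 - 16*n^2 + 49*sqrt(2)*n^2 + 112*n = n*(n - 7)*(n - 8*sqrt(2))*(n + sqrt(2))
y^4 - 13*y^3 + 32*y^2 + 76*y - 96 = (y - 8)*(y - 6)*(y - 1)*(y + 2)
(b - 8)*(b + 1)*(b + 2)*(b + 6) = b^4 + b^3 - 52*b^2 - 148*b - 96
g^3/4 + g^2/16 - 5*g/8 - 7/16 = (g/4 + 1/4)*(g - 7/4)*(g + 1)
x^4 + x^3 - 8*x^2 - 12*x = x*(x - 3)*(x + 2)^2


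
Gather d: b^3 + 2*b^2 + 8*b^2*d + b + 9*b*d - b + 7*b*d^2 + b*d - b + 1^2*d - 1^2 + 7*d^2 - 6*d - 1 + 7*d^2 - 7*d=b^3 + 2*b^2 - b + d^2*(7*b + 14) + d*(8*b^2 + 10*b - 12) - 2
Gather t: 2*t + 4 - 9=2*t - 5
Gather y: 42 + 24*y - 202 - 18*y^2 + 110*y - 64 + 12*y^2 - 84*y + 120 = -6*y^2 + 50*y - 104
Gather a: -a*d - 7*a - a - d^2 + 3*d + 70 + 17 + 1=a*(-d - 8) - d^2 + 3*d + 88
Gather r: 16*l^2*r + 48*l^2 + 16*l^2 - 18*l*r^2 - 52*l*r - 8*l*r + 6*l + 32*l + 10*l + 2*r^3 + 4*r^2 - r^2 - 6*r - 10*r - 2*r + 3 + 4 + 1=64*l^2 + 48*l + 2*r^3 + r^2*(3 - 18*l) + r*(16*l^2 - 60*l - 18) + 8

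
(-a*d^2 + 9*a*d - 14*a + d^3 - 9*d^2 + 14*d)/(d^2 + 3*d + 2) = (-a*d^2 + 9*a*d - 14*a + d^3 - 9*d^2 + 14*d)/(d^2 + 3*d + 2)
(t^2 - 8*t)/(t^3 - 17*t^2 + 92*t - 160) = t/(t^2 - 9*t + 20)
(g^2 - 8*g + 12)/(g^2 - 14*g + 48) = (g - 2)/(g - 8)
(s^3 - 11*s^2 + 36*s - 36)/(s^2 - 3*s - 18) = (s^2 - 5*s + 6)/(s + 3)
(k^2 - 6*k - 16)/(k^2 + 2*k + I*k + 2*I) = (k - 8)/(k + I)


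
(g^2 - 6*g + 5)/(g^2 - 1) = (g - 5)/(g + 1)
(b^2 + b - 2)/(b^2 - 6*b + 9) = (b^2 + b - 2)/(b^2 - 6*b + 9)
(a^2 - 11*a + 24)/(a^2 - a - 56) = (a - 3)/(a + 7)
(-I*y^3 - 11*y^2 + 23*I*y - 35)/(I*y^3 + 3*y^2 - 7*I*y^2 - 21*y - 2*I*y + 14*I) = (-y^3 + 11*I*y^2 + 23*y + 35*I)/(y^3 - y^2*(7 + 3*I) + y*(-2 + 21*I) + 14)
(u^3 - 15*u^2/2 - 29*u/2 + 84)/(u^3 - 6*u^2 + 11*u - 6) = (u^2 - 9*u/2 - 28)/(u^2 - 3*u + 2)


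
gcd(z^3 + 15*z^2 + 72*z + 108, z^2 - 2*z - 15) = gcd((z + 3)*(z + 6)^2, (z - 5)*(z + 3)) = z + 3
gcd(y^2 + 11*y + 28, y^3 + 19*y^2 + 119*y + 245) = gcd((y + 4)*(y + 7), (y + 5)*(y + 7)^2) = y + 7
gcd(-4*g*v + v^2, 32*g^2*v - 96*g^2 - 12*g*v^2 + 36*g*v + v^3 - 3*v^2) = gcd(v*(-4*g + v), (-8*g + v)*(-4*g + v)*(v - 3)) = -4*g + v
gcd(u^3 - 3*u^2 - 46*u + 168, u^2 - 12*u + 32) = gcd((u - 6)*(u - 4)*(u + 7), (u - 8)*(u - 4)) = u - 4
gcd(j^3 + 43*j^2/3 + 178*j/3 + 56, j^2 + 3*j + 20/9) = j + 4/3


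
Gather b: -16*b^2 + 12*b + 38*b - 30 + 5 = -16*b^2 + 50*b - 25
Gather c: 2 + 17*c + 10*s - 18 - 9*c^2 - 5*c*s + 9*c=-9*c^2 + c*(26 - 5*s) + 10*s - 16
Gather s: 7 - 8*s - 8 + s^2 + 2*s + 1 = s^2 - 6*s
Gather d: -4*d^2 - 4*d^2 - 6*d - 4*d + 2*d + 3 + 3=-8*d^2 - 8*d + 6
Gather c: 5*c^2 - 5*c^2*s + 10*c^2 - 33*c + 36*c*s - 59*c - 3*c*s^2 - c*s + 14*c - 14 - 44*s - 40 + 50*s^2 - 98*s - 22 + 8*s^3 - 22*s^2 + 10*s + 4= c^2*(15 - 5*s) + c*(-3*s^2 + 35*s - 78) + 8*s^3 + 28*s^2 - 132*s - 72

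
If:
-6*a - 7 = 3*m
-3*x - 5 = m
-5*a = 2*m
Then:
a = 14/3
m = -35/3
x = 20/9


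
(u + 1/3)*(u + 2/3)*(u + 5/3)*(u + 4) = u^4 + 20*u^3/3 + 113*u^2/9 + 214*u/27 + 40/27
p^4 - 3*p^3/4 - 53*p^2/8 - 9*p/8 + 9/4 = (p - 3)*(p - 1/2)*(p + 3/4)*(p + 2)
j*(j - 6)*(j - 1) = j^3 - 7*j^2 + 6*j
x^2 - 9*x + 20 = (x - 5)*(x - 4)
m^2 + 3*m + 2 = (m + 1)*(m + 2)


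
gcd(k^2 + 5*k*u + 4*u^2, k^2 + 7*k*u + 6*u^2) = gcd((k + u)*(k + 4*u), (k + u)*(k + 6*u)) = k + u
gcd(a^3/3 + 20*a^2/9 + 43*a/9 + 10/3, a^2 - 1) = 1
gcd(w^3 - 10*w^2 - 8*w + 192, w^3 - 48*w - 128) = w^2 - 4*w - 32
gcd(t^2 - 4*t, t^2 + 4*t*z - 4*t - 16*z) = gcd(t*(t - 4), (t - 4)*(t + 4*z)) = t - 4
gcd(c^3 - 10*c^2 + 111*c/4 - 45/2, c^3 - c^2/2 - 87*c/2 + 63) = c^2 - 15*c/2 + 9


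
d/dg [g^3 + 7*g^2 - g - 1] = 3*g^2 + 14*g - 1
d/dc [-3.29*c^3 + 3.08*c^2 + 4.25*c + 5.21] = -9.87*c^2 + 6.16*c + 4.25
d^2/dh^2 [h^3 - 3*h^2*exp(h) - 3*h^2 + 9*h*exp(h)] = -3*h^2*exp(h) - 3*h*exp(h) + 6*h + 12*exp(h) - 6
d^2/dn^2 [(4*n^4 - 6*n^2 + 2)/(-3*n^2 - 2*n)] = 4*(-18*n^6 - 36*n^5 - 24*n^4 - 18*n^3 - 27*n^2 - 18*n - 4)/(n^3*(27*n^3 + 54*n^2 + 36*n + 8))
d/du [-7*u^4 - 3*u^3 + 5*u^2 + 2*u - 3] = -28*u^3 - 9*u^2 + 10*u + 2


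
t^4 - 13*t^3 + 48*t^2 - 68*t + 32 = (t - 8)*(t - 2)^2*(t - 1)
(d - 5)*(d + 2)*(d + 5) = d^3 + 2*d^2 - 25*d - 50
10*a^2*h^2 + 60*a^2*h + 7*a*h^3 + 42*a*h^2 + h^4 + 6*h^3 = h*(2*a + h)*(5*a + h)*(h + 6)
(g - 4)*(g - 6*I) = g^2 - 4*g - 6*I*g + 24*I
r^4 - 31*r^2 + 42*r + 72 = (r - 4)*(r - 3)*(r + 1)*(r + 6)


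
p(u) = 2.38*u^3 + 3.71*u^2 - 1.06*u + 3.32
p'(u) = 7.14*u^2 + 7.42*u - 1.06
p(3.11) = 107.50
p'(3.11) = 91.07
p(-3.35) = -40.97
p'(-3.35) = 54.21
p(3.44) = 140.46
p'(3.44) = 108.96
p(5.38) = 475.62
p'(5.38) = 245.52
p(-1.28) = 5.76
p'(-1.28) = 1.14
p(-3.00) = -24.37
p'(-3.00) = 40.94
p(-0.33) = 3.99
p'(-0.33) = -2.73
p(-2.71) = -13.93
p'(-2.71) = 31.27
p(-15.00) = -7178.53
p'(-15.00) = 1494.14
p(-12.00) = -3562.36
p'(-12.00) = 938.06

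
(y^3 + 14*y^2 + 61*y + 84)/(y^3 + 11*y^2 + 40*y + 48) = (y + 7)/(y + 4)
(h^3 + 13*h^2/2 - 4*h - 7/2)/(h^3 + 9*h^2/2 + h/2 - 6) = (2*h^2 + 15*h + 7)/(2*h^2 + 11*h + 12)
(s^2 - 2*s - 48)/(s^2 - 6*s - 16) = (s + 6)/(s + 2)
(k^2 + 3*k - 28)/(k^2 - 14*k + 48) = (k^2 + 3*k - 28)/(k^2 - 14*k + 48)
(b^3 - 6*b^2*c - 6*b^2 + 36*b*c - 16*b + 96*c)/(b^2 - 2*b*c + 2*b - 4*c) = (b^2 - 6*b*c - 8*b + 48*c)/(b - 2*c)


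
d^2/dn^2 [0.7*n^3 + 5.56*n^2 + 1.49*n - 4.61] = 4.2*n + 11.12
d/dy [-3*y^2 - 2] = -6*y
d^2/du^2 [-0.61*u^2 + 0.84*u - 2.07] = -1.22000000000000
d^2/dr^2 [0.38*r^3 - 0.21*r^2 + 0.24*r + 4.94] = 2.28*r - 0.42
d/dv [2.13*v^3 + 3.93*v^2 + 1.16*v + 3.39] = 6.39*v^2 + 7.86*v + 1.16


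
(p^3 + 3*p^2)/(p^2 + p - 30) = p^2*(p + 3)/(p^2 + p - 30)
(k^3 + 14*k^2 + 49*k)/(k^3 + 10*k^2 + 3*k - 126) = k*(k + 7)/(k^2 + 3*k - 18)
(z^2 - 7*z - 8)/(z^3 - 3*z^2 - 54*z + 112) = (z + 1)/(z^2 + 5*z - 14)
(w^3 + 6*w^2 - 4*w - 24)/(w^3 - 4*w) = (w + 6)/w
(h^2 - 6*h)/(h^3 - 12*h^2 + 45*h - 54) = h/(h^2 - 6*h + 9)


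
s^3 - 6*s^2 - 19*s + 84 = (s - 7)*(s - 3)*(s + 4)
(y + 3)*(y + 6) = y^2 + 9*y + 18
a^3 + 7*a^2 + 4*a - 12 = (a - 1)*(a + 2)*(a + 6)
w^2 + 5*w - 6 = (w - 1)*(w + 6)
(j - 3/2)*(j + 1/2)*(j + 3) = j^3 + 2*j^2 - 15*j/4 - 9/4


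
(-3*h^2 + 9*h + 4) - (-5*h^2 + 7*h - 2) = 2*h^2 + 2*h + 6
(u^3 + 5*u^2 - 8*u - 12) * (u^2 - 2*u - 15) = u^5 + 3*u^4 - 33*u^3 - 71*u^2 + 144*u + 180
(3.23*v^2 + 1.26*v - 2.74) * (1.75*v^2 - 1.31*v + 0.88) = 5.6525*v^4 - 2.0263*v^3 - 3.6032*v^2 + 4.6982*v - 2.4112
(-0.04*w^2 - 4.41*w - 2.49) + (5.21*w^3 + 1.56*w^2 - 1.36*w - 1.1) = 5.21*w^3 + 1.52*w^2 - 5.77*w - 3.59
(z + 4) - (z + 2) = 2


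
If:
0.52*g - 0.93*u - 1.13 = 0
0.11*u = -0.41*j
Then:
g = 1.78846153846154*u + 2.17307692307692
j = -0.268292682926829*u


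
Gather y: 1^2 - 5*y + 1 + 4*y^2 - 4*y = 4*y^2 - 9*y + 2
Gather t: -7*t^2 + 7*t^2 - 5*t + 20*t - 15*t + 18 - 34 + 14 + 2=0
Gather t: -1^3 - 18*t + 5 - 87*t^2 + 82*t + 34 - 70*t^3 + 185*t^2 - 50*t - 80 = -70*t^3 + 98*t^2 + 14*t - 42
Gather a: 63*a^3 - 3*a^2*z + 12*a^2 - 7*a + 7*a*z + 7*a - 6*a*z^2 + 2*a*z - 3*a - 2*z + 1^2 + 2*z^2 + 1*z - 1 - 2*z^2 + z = 63*a^3 + a^2*(12 - 3*z) + a*(-6*z^2 + 9*z - 3)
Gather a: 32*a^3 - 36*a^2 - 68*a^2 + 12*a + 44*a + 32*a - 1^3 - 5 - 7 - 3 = 32*a^3 - 104*a^2 + 88*a - 16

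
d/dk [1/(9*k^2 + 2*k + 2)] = 2*(-9*k - 1)/(9*k^2 + 2*k + 2)^2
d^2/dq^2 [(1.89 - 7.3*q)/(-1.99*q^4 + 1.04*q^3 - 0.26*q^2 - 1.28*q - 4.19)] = (346.90476*q^7 - 391.42106*q^6 + 187.38252*q^5 - 165.543516*q^4 - 1208.020056*q^3 + 585.163092*q^2 - 100.904856*q - 80.37794)/(7.880599*q^12 - 12.355512*q^11 + 9.54603*q^10 + 10.853344*q^9 + 35.131149*q^8 - 44.11368*q^7 + 34.3253*q^6 + 52.386528*q^5 + 73.471233*q^4 - 44.311288*q^3 + 34.288446*q^2 + 67.415424*q + 73.560059)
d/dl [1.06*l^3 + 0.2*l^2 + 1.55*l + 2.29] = 3.18*l^2 + 0.4*l + 1.55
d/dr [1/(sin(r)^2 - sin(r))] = (-2/tan(r) + cos(r)/sin(r)^2)/(sin(r) - 1)^2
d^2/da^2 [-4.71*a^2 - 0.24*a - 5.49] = -9.42000000000000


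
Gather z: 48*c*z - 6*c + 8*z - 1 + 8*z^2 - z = -6*c + 8*z^2 + z*(48*c + 7) - 1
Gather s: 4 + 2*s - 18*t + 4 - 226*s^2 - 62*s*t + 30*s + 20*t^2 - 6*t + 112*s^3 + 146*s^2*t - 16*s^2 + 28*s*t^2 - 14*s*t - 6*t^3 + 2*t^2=112*s^3 + s^2*(146*t - 242) + s*(28*t^2 - 76*t + 32) - 6*t^3 + 22*t^2 - 24*t + 8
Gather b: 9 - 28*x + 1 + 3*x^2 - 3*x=3*x^2 - 31*x + 10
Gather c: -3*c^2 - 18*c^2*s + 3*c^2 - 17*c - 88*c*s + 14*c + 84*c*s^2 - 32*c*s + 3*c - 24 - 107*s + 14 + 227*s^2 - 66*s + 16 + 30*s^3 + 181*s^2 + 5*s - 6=-18*c^2*s + c*(84*s^2 - 120*s) + 30*s^3 + 408*s^2 - 168*s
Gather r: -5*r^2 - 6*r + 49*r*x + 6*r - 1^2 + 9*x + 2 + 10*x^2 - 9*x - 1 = -5*r^2 + 49*r*x + 10*x^2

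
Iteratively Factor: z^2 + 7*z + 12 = (z + 3)*(z + 4)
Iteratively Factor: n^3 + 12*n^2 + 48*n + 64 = (n + 4)*(n^2 + 8*n + 16) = (n + 4)^2*(n + 4)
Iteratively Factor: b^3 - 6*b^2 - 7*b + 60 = (b - 4)*(b^2 - 2*b - 15) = (b - 4)*(b + 3)*(b - 5)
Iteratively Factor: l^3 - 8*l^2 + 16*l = (l - 4)*(l^2 - 4*l) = l*(l - 4)*(l - 4)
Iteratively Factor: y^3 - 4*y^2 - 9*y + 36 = (y - 3)*(y^2 - y - 12) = (y - 3)*(y + 3)*(y - 4)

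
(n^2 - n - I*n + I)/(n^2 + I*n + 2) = (n - 1)/(n + 2*I)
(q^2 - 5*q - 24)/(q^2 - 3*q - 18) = (q - 8)/(q - 6)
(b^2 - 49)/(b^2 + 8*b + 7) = (b - 7)/(b + 1)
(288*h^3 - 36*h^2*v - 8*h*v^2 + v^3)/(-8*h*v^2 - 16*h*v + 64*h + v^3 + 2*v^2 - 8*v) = (-36*h^2 + v^2)/(v^2 + 2*v - 8)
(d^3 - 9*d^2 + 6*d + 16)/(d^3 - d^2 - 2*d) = (d - 8)/d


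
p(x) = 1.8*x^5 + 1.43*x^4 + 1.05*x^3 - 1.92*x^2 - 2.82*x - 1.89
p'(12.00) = 196912.86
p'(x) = 9.0*x^4 + 5.72*x^3 + 3.15*x^2 - 3.84*x - 2.82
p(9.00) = 116253.09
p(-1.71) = -22.02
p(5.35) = 9149.73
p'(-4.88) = 4530.32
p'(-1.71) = 61.31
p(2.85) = 431.58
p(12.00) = 479052.27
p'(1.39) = 46.89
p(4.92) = 6089.89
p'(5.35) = 8315.93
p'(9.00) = 63436.65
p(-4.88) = -4326.52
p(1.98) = 69.91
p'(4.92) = 6009.31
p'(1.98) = 184.65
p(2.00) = 73.67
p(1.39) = 7.98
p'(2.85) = 738.01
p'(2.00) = 191.86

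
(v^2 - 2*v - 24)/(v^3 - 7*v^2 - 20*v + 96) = (v - 6)/(v^2 - 11*v + 24)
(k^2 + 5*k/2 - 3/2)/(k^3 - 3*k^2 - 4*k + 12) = (2*k^2 + 5*k - 3)/(2*(k^3 - 3*k^2 - 4*k + 12))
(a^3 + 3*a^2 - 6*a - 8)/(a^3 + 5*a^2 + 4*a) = (a - 2)/a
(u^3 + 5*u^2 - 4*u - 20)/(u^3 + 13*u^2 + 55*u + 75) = (u^2 - 4)/(u^2 + 8*u + 15)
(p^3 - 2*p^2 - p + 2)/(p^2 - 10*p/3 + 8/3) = 3*(p^2 - 1)/(3*p - 4)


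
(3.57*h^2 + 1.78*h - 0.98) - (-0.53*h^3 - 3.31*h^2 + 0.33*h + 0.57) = 0.53*h^3 + 6.88*h^2 + 1.45*h - 1.55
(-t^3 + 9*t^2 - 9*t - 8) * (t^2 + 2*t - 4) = -t^5 + 7*t^4 + 13*t^3 - 62*t^2 + 20*t + 32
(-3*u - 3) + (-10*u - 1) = -13*u - 4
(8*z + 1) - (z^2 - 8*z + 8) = -z^2 + 16*z - 7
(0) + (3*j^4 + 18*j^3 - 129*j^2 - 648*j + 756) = 3*j^4 + 18*j^3 - 129*j^2 - 648*j + 756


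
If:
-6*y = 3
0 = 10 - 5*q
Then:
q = 2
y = -1/2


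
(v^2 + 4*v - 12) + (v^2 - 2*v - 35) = 2*v^2 + 2*v - 47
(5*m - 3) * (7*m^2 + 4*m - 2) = 35*m^3 - m^2 - 22*m + 6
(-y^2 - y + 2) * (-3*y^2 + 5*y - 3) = 3*y^4 - 2*y^3 - 8*y^2 + 13*y - 6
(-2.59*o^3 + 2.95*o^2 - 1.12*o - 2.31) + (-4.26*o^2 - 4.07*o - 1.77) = -2.59*o^3 - 1.31*o^2 - 5.19*o - 4.08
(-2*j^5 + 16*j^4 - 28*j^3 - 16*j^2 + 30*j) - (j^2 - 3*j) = -2*j^5 + 16*j^4 - 28*j^3 - 17*j^2 + 33*j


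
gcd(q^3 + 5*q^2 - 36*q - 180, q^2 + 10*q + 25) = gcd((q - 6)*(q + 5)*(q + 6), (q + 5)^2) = q + 5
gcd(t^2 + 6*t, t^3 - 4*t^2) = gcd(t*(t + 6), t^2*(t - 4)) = t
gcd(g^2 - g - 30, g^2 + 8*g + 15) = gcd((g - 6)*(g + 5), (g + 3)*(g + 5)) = g + 5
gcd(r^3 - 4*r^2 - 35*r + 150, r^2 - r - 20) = r - 5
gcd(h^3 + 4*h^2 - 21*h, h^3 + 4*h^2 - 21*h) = h^3 + 4*h^2 - 21*h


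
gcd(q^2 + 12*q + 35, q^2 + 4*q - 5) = q + 5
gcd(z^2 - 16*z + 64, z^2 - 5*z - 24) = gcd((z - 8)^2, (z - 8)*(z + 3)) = z - 8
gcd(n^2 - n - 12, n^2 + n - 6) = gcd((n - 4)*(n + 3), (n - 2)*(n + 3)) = n + 3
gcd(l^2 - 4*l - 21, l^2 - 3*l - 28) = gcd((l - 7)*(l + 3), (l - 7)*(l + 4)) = l - 7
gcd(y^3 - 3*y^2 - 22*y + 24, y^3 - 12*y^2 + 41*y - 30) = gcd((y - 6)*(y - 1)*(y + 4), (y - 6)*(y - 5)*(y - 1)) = y^2 - 7*y + 6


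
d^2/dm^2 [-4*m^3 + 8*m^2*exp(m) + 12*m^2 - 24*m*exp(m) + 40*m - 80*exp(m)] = 8*m^2*exp(m) + 8*m*exp(m) - 24*m - 112*exp(m) + 24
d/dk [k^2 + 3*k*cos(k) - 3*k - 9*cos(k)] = -3*k*sin(k) + 2*k + 9*sin(k) + 3*cos(k) - 3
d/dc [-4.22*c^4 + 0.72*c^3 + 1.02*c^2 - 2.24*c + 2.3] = -16.88*c^3 + 2.16*c^2 + 2.04*c - 2.24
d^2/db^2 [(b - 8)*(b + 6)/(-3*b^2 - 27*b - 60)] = 2*(11*b^3 + 204*b^2 + 1176*b + 2168)/(3*(b^6 + 27*b^5 + 303*b^4 + 1809*b^3 + 6060*b^2 + 10800*b + 8000))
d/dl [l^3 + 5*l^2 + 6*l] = 3*l^2 + 10*l + 6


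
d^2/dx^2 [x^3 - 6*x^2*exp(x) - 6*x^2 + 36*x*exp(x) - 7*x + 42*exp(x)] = -6*x^2*exp(x) + 12*x*exp(x) + 6*x + 102*exp(x) - 12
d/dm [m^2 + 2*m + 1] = 2*m + 2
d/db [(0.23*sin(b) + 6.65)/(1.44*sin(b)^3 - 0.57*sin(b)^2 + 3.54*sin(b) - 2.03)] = (-0.6624*sin(b)^3 - 28.5969*sin(b)^2 + 7.581*sin(b) - 24.0079)*cos(b)/(2.0736*sin(b)^6 - 1.6416*sin(b)^5 + 10.5201*sin(b)^4 - 9.882*sin(b)^3 + 14.8458*sin(b)^2 - 14.3724*sin(b) + 4.1209)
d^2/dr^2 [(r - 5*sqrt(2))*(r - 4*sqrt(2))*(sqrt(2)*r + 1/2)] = 6*sqrt(2)*r - 35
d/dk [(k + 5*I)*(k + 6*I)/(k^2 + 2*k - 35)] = (k^2*(2 - 11*I) - 10*k + 60 - 385*I)/(k^4 + 4*k^3 - 66*k^2 - 140*k + 1225)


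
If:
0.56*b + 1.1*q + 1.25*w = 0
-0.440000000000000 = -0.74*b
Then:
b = 0.59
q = -1.13636363636364*w - 0.302702702702703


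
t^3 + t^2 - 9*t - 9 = (t - 3)*(t + 1)*(t + 3)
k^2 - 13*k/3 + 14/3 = (k - 7/3)*(k - 2)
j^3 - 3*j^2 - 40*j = j*(j - 8)*(j + 5)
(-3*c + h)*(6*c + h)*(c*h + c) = -18*c^3*h - 18*c^3 + 3*c^2*h^2 + 3*c^2*h + c*h^3 + c*h^2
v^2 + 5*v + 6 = (v + 2)*(v + 3)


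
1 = 1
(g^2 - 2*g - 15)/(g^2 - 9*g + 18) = (g^2 - 2*g - 15)/(g^2 - 9*g + 18)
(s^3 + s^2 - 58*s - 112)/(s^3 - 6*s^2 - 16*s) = (s + 7)/s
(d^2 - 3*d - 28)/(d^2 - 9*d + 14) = (d + 4)/(d - 2)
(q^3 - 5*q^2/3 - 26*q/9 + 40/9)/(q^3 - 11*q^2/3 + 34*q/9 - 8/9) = (3*q + 5)/(3*q - 1)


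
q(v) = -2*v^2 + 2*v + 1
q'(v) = 2 - 4*v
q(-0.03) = 0.94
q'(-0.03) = 2.12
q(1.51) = -0.54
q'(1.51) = -4.04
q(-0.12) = 0.73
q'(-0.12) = 2.48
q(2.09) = -3.56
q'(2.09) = -6.36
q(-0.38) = -0.05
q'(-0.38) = 3.52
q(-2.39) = -15.20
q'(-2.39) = 11.56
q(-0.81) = -1.93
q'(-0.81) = 5.24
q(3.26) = -13.74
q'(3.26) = -11.04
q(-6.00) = -83.00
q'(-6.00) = 26.00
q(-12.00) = -311.00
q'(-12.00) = 50.00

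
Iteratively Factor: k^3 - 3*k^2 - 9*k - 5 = (k + 1)*(k^2 - 4*k - 5) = (k - 5)*(k + 1)*(k + 1)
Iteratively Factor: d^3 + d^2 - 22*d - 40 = (d - 5)*(d^2 + 6*d + 8) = (d - 5)*(d + 4)*(d + 2)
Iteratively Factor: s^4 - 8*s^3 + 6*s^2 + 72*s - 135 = (s - 3)*(s^3 - 5*s^2 - 9*s + 45) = (s - 3)*(s + 3)*(s^2 - 8*s + 15) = (s - 5)*(s - 3)*(s + 3)*(s - 3)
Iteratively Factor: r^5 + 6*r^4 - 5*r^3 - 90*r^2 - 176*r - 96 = (r + 3)*(r^4 + 3*r^3 - 14*r^2 - 48*r - 32) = (r + 2)*(r + 3)*(r^3 + r^2 - 16*r - 16) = (r + 2)*(r + 3)*(r + 4)*(r^2 - 3*r - 4) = (r + 1)*(r + 2)*(r + 3)*(r + 4)*(r - 4)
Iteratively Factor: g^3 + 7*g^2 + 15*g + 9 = (g + 3)*(g^2 + 4*g + 3) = (g + 1)*(g + 3)*(g + 3)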